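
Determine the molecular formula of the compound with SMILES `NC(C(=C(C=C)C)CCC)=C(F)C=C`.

Heavy atoms from the SMILES: 12 C, 1 F, 1 N.
Implicit hydrogens by atom environment:
  4 × C: 2 H each → 8
  4 × C: no H
  2 × C: 3 H each → 6
  2 × C: 1 H each → 2
  1 × F: no H
  1 × N: 2 H
  Total hydrogens = 18.
Molecular formula: C12H18FN

C12H18FN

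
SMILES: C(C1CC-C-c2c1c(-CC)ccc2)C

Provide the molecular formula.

Heavy atoms from the SMILES: 14 C.
Implicit hydrogens by atom environment:
  5 × C: 2 H each → 10
  3 × C (aromatic): 1 H each → 3
  3 × C (aromatic): no H
  2 × C: 3 H each → 6
  1 × C: 1 H
  Total hydrogens = 20.
Molecular formula: C14H20

C14H20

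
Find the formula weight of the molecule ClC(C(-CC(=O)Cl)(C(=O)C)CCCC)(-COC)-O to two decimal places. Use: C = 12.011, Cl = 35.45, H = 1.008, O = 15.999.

Molecular formula: C12H20Cl2O4.
M = 12×12.011 + 2×35.45 + 20×1.008 + 4×15.999 = 299.19 g/mol.

299.19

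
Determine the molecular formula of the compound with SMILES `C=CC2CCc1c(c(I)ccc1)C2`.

C12H13I

Heavy atoms from the SMILES: 12 C, 1 I.
Implicit hydrogens by atom environment:
  4 × C: 2 H each → 8
  3 × C (aromatic): 1 H each → 3
  3 × C (aromatic): no H
  2 × C: 1 H each → 2
  1 × I: no H
  Total hydrogens = 13.
Molecular formula: C12H13I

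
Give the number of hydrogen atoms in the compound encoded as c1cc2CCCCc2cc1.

12

Hydrogens are implicit in SMILES; fill each atom to its normal valence:
  4 × C: 2 H each → 8
  4 × C (aromatic): 1 H each → 4
  2 × C (aromatic): no H
  Total hydrogens = 12.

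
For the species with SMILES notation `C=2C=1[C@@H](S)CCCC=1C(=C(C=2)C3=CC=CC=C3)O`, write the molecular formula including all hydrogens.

C16H16OS

Heavy atoms from the SMILES: 16 C, 1 O, 1 S.
Implicit hydrogens by atom environment:
  7 × C (aromatic): 1 H each → 7
  5 × C (aromatic): no H
  3 × C: 2 H each → 6
  1 × C: 1 H
  1 × O: 1 H
  1 × S: 1 H
  Total hydrogens = 16.
Molecular formula: C16H16OS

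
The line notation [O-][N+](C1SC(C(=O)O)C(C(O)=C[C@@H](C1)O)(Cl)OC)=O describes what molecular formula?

C9H12ClNO7S

Heavy atoms from the SMILES: 9 C, 1 Cl, 1 N, 7 O, 1 S.
Implicit hydrogens by atom environment:
  4 × C: 1 H each → 4
  3 × C: no H
  3 × O: 1 H each → 3
  3 × O: no H
  1 × C: 3 H
  1 × C: 2 H
  1 × Cl: no H
  1 × N (charge +1): no H
  1 × O (charge -1): no H
  1 × S: no H
  Total hydrogens = 12.
Molecular formula: C9H12ClNO7S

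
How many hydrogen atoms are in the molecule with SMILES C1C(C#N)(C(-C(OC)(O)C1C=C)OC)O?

Hydrogens are implicit in SMILES; fill each atom to its normal valence:
  3 × C: 1 H each → 3
  3 × C: no H
  2 × C: 3 H each → 6
  2 × C: 2 H each → 4
  2 × O: 1 H each → 2
  2 × O: no H
  1 × N: no H
  Total hydrogens = 15.

15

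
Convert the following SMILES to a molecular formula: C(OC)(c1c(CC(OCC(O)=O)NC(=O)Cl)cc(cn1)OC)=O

Heavy atoms from the SMILES: 13 C, 1 Cl, 2 N, 7 O.
Implicit hydrogens by atom environment:
  6 × O: no H
  3 × C (aromatic): no H
  3 × C: no H
  2 × C: 3 H each → 6
  2 × C: 2 H each → 4
  2 × C (aromatic): 1 H each → 2
  1 × C: 1 H
  1 × Cl: no H
  1 × N: 1 H
  1 × N (aromatic): no H
  1 × O: 1 H
  Total hydrogens = 15.
Molecular formula: C13H15ClN2O7

C13H15ClN2O7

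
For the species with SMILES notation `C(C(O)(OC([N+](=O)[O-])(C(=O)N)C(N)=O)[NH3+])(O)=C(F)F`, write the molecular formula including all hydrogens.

C6H9F2N4O7+

Heavy atoms from the SMILES: 6 C, 2 F, 4 N, 7 O.
Implicit hydrogens by atom environment:
  6 × C: no H
  4 × O: no H
  2 × F: no H
  2 × N: 2 H each → 4
  2 × O: 1 H each → 2
  1 × N (charge +1): 3 H
  1 × N (charge +1): no H
  1 × O (charge -1): no H
  Total hydrogens = 9.
Net charge +1.
Molecular formula: C6H9F2N4O7+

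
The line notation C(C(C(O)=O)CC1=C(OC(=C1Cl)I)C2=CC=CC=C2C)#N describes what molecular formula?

Heavy atoms from the SMILES: 15 C, 1 Cl, 1 I, 1 N, 3 O.
Implicit hydrogens by atom environment:
  6 × C (aromatic): no H
  4 × C (aromatic): 1 H each → 4
  2 × C: no H
  1 × C: 3 H
  1 × C: 2 H
  1 × C: 1 H
  1 × Cl: no H
  1 × I: no H
  1 × N: no H
  1 × O: 1 H
  1 × O (aromatic): no H
  1 × O: no H
  Total hydrogens = 11.
Molecular formula: C15H11ClINO3

C15H11ClINO3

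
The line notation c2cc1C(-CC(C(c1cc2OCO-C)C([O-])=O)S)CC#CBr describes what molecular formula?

C16H16BrO4S-

Heavy atoms from the SMILES: 1 Br, 16 C, 4 O, 1 S.
Implicit hydrogens by atom environment:
  3 × C: 2 H each → 6
  3 × C (aromatic): 1 H each → 3
  3 × C: 1 H each → 3
  3 × C (aromatic): no H
  3 × C: no H
  3 × O: no H
  1 × Br: no H
  1 × C: 3 H
  1 × O (charge -1): no H
  1 × S: 1 H
  Total hydrogens = 16.
Net charge -1.
Molecular formula: C16H16BrO4S-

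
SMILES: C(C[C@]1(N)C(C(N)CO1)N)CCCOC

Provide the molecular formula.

C10H23N3O2

Heavy atoms from the SMILES: 10 C, 3 N, 2 O.
Implicit hydrogens by atom environment:
  6 × C: 2 H each → 12
  3 × N: 2 H each → 6
  2 × C: 1 H each → 2
  2 × O: no H
  1 × C: 3 H
  1 × C: no H
  Total hydrogens = 23.
Molecular formula: C10H23N3O2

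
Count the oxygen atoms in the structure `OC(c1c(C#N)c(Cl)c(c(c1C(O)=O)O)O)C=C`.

5

The symbol for oxygen appears 5 times in the SMILES.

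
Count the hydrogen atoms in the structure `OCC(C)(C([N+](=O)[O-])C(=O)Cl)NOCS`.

11

Hydrogens are implicit in SMILES; fill each atom to its normal valence:
  3 × O: no H
  2 × C: 2 H each → 4
  2 × C: no H
  1 × C: 3 H
  1 × C: 1 H
  1 × Cl: no H
  1 × N: 1 H
  1 × N (charge +1): no H
  1 × O: 1 H
  1 × O (charge -1): no H
  1 × S: 1 H
  Total hydrogens = 11.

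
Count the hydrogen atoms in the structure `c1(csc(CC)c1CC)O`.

12

Hydrogens are implicit in SMILES; fill each atom to its normal valence:
  3 × C (aromatic): no H
  2 × C: 3 H each → 6
  2 × C: 2 H each → 4
  1 × C (aromatic): 1 H
  1 × O: 1 H
  1 × S (aromatic): no H
  Total hydrogens = 12.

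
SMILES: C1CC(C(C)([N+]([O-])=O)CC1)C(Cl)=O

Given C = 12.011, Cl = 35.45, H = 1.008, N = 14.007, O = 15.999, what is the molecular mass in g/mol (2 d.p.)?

205.64

Molecular formula: C8H12ClNO3.
M = 8×12.011 + 1×35.45 + 12×1.008 + 1×14.007 + 3×15.999 = 205.64 g/mol.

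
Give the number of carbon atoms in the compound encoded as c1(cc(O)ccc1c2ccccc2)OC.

13

The symbol for carbon appears 13 times in the SMILES. Lowercase c denotes aromatic carbon and counts toward C.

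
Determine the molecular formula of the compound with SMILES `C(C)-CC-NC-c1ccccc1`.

Heavy atoms from the SMILES: 11 C, 1 N.
Implicit hydrogens by atom environment:
  5 × C (aromatic): 1 H each → 5
  4 × C: 2 H each → 8
  1 × C: 3 H
  1 × C (aromatic): no H
  1 × N: 1 H
  Total hydrogens = 17.
Molecular formula: C11H17N

C11H17N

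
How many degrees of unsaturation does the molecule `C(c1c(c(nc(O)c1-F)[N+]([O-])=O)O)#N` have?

Molecular formula from the SMILES: C6H2FN3O4.
DoU = (2C + 2 + N − H − X)/2 = (2·6 + 2 + 3 − 2 − 1)/2 = 14/2 = 7.
(Structurally: 1 ring(s) + 6 π bond(s) = 7.)

7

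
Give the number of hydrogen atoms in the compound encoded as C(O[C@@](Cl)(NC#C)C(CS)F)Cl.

8

Hydrogens are implicit in SMILES; fill each atom to its normal valence:
  2 × C: 2 H each → 4
  2 × C: 1 H each → 2
  2 × C: no H
  2 × Cl: no H
  1 × F: no H
  1 × N: 1 H
  1 × O: no H
  1 × S: 1 H
  Total hydrogens = 8.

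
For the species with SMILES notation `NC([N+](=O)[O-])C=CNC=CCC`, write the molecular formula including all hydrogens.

C7H13N3O2

Heavy atoms from the SMILES: 7 C, 3 N, 2 O.
Implicit hydrogens by atom environment:
  5 × C: 1 H each → 5
  1 × C: 3 H
  1 × C: 2 H
  1 × N: 2 H
  1 × N: 1 H
  1 × N (charge +1): no H
  1 × O: no H
  1 × O (charge -1): no H
  Total hydrogens = 13.
Molecular formula: C7H13N3O2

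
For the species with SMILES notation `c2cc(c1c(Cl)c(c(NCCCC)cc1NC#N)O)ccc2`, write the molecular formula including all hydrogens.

Heavy atoms from the SMILES: 17 C, 1 Cl, 3 N, 1 O.
Implicit hydrogens by atom environment:
  6 × C (aromatic): 1 H each → 6
  6 × C (aromatic): no H
  3 × C: 2 H each → 6
  2 × N: 1 H each → 2
  1 × C: 3 H
  1 × C: no H
  1 × Cl: no H
  1 × N: no H
  1 × O: 1 H
  Total hydrogens = 18.
Molecular formula: C17H18ClN3O

C17H18ClN3O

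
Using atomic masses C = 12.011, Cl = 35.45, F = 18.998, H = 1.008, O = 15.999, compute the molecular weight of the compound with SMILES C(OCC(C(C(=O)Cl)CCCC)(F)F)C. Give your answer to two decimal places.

Molecular formula: C10H17ClF2O2.
M = 10×12.011 + 1×35.45 + 2×18.998 + 17×1.008 + 2×15.999 = 242.69 g/mol.

242.69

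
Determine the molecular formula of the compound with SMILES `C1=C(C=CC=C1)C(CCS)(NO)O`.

C9H13NO2S

Heavy atoms from the SMILES: 9 C, 1 N, 2 O, 1 S.
Implicit hydrogens by atom environment:
  5 × C (aromatic): 1 H each → 5
  2 × C: 2 H each → 4
  2 × O: 1 H each → 2
  1 × C: no H
  1 × C (aromatic): no H
  1 × N: 1 H
  1 × S: 1 H
  Total hydrogens = 13.
Molecular formula: C9H13NO2S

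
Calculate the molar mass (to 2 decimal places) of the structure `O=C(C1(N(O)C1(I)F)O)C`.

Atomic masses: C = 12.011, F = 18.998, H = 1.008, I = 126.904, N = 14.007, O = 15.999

260.99

Molecular formula: C4H5FINO3.
M = 4×12.011 + 1×18.998 + 5×1.008 + 1×126.904 + 1×14.007 + 3×15.999 = 260.99 g/mol.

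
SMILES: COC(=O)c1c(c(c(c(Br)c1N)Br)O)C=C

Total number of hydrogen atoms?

9

Hydrogens are implicit in SMILES; fill each atom to its normal valence:
  6 × C (aromatic): no H
  2 × Br: no H
  2 × O: no H
  1 × C: 3 H
  1 × C: 2 H
  1 × C: 1 H
  1 × C: no H
  1 × N: 2 H
  1 × O: 1 H
  Total hydrogens = 9.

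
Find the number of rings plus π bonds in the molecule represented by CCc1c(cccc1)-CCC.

4

Molecular formula from the SMILES: C11H16.
DoU = (2C + 2 + N − H − X)/2 = (2·11 + 2 + 0 − 16 − 0)/2 = 8/2 = 4.
(Structurally: 1 ring(s) + 3 π bond(s) = 4.)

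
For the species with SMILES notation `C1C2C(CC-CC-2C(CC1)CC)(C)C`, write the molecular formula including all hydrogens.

Heavy atoms from the SMILES: 14 C.
Implicit hydrogens by atom environment:
  7 × C: 2 H each → 14
  3 × C: 3 H each → 9
  3 × C: 1 H each → 3
  1 × C: no H
  Total hydrogens = 26.
Molecular formula: C14H26

C14H26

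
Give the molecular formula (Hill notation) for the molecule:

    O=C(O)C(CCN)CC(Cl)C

C7H14ClNO2

Heavy atoms from the SMILES: 7 C, 1 Cl, 1 N, 2 O.
Implicit hydrogens by atom environment:
  3 × C: 2 H each → 6
  2 × C: 1 H each → 2
  1 × C: 3 H
  1 × C: no H
  1 × Cl: no H
  1 × N: 2 H
  1 × O: 1 H
  1 × O: no H
  Total hydrogens = 14.
Molecular formula: C7H14ClNO2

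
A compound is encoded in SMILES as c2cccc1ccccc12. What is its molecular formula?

Heavy atoms from the SMILES: 10 C.
Implicit hydrogens by atom environment:
  8 × C (aromatic): 1 H each → 8
  2 × C (aromatic): no H
  Total hydrogens = 8.
Molecular formula: C10H8

C10H8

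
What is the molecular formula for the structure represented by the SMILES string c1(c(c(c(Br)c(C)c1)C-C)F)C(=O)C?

Heavy atoms from the SMILES: 1 Br, 11 C, 1 F, 1 O.
Implicit hydrogens by atom environment:
  5 × C (aromatic): no H
  3 × C: 3 H each → 9
  1 × Br: no H
  1 × C: 2 H
  1 × C (aromatic): 1 H
  1 × C: no H
  1 × F: no H
  1 × O: no H
  Total hydrogens = 12.
Molecular formula: C11H12BrFO

C11H12BrFO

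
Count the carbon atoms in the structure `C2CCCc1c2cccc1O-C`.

The symbol for carbon appears 11 times in the SMILES. Lowercase c denotes aromatic carbon and counts toward C.

11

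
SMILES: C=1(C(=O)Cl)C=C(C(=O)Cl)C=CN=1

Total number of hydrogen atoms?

Hydrogens are implicit in SMILES; fill each atom to its normal valence:
  3 × C (aromatic): 1 H each → 3
  2 × C (aromatic): no H
  2 × C: no H
  2 × Cl: no H
  2 × O: no H
  1 × N (aromatic): no H
  Total hydrogens = 3.

3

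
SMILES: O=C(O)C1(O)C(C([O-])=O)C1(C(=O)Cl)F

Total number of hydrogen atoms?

Hydrogens are implicit in SMILES; fill each atom to its normal valence:
  5 × C: no H
  3 × O: no H
  2 × O: 1 H each → 2
  1 × C: 1 H
  1 × Cl: no H
  1 × F: no H
  1 × O (charge -1): no H
  Total hydrogens = 3.

3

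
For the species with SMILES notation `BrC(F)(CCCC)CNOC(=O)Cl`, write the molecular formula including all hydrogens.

C7H12BrClFNO2

Heavy atoms from the SMILES: 1 Br, 7 C, 1 Cl, 1 F, 1 N, 2 O.
Implicit hydrogens by atom environment:
  4 × C: 2 H each → 8
  2 × C: no H
  2 × O: no H
  1 × Br: no H
  1 × C: 3 H
  1 × Cl: no H
  1 × F: no H
  1 × N: 1 H
  Total hydrogens = 12.
Molecular formula: C7H12BrClFNO2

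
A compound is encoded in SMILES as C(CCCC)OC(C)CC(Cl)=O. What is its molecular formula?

C9H17ClO2

Heavy atoms from the SMILES: 9 C, 1 Cl, 2 O.
Implicit hydrogens by atom environment:
  5 × C: 2 H each → 10
  2 × C: 3 H each → 6
  2 × O: no H
  1 × C: 1 H
  1 × C: no H
  1 × Cl: no H
  Total hydrogens = 17.
Molecular formula: C9H17ClO2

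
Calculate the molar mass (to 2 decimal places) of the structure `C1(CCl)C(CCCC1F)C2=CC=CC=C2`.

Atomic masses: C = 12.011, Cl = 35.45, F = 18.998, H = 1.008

Molecular formula: C13H16ClF.
M = 13×12.011 + 1×35.45 + 1×18.998 + 16×1.008 = 226.72 g/mol.

226.72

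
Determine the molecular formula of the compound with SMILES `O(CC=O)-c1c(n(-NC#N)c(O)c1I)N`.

C7H7IN4O3

Heavy atoms from the SMILES: 7 C, 1 I, 4 N, 3 O.
Implicit hydrogens by atom environment:
  4 × C (aromatic): no H
  2 × O: no H
  1 × C: 2 H
  1 × C: 1 H
  1 × C: no H
  1 × I: no H
  1 × N: 2 H
  1 × N: 1 H
  1 × N (aromatic): no H
  1 × N: no H
  1 × O: 1 H
  Total hydrogens = 7.
Molecular formula: C7H7IN4O3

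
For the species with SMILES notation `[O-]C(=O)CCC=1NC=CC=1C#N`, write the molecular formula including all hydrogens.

Heavy atoms from the SMILES: 8 C, 2 N, 2 O.
Implicit hydrogens by atom environment:
  2 × C: 2 H each → 4
  2 × C (aromatic): 1 H each → 2
  2 × C (aromatic): no H
  2 × C: no H
  1 × N (aromatic): 1 H
  1 × N: no H
  1 × O: no H
  1 × O (charge -1): no H
  Total hydrogens = 7.
Net charge -1.
Molecular formula: C8H7N2O2-

C8H7N2O2-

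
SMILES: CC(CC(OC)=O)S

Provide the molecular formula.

Heavy atoms from the SMILES: 5 C, 2 O, 1 S.
Implicit hydrogens by atom environment:
  2 × C: 3 H each → 6
  2 × O: no H
  1 × C: 2 H
  1 × C: 1 H
  1 × C: no H
  1 × S: 1 H
  Total hydrogens = 10.
Molecular formula: C5H10O2S

C5H10O2S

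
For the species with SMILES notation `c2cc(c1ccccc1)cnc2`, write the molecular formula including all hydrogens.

Heavy atoms from the SMILES: 11 C, 1 N.
Implicit hydrogens by atom environment:
  9 × C (aromatic): 1 H each → 9
  2 × C (aromatic): no H
  1 × N (aromatic): no H
  Total hydrogens = 9.
Molecular formula: C11H9N

C11H9N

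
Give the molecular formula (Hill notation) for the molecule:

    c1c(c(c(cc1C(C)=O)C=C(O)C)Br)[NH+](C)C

Heavy atoms from the SMILES: 1 Br, 13 C, 1 N, 2 O.
Implicit hydrogens by atom environment:
  4 × C: 3 H each → 12
  4 × C (aromatic): no H
  2 × C (aromatic): 1 H each → 2
  2 × C: no H
  1 × Br: no H
  1 × C: 1 H
  1 × N (charge +1): 1 H
  1 × O: 1 H
  1 × O: no H
  Total hydrogens = 17.
Net charge +1.
Molecular formula: C13H17BrNO2+

C13H17BrNO2+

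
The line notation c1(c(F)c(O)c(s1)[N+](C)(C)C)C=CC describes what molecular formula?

C10H15FNOS+

Heavy atoms from the SMILES: 10 C, 1 F, 1 N, 1 O, 1 S.
Implicit hydrogens by atom environment:
  4 × C: 3 H each → 12
  4 × C (aromatic): no H
  2 × C: 1 H each → 2
  1 × F: no H
  1 × N (charge +1): no H
  1 × O: 1 H
  1 × S (aromatic): no H
  Total hydrogens = 15.
Net charge +1.
Molecular formula: C10H15FNOS+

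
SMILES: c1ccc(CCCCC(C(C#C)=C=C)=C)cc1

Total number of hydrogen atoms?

18

Hydrogens are implicit in SMILES; fill each atom to its normal valence:
  6 × C: 2 H each → 12
  5 × C (aromatic): 1 H each → 5
  4 × C: no H
  1 × C: 1 H
  1 × C (aromatic): no H
  Total hydrogens = 18.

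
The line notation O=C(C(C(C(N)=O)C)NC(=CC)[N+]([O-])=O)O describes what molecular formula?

Heavy atoms from the SMILES: 8 C, 3 N, 5 O.
Implicit hydrogens by atom environment:
  3 × C: 1 H each → 3
  3 × C: no H
  3 × O: no H
  2 × C: 3 H each → 6
  1 × N: 2 H
  1 × N: 1 H
  1 × N (charge +1): no H
  1 × O: 1 H
  1 × O (charge -1): no H
  Total hydrogens = 13.
Molecular formula: C8H13N3O5

C8H13N3O5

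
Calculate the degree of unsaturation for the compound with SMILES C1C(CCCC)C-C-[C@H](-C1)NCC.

1

Molecular formula from the SMILES: C12H25N.
DoU = (2C + 2 + N − H − X)/2 = (2·12 + 2 + 1 − 25 − 0)/2 = 2/2 = 1.
(Structurally: 1 ring(s) + 0 π bond(s) = 1.)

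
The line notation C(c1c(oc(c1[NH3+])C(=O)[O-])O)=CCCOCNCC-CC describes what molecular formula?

Heavy atoms from the SMILES: 14 C, 2 N, 5 O.
Implicit hydrogens by atom environment:
  6 × C: 2 H each → 12
  4 × C (aromatic): no H
  2 × C: 1 H each → 2
  2 × O: no H
  1 × C: 3 H
  1 × C: no H
  1 × N (charge +1): 3 H
  1 × N: 1 H
  1 × O: 1 H
  1 × O (aromatic): no H
  1 × O (charge -1): no H
  Total hydrogens = 22.
Molecular formula: C14H22N2O5

C14H22N2O5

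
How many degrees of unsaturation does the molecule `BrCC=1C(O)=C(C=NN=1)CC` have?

4

Molecular formula from the SMILES: C7H9BrN2O.
DoU = (2C + 2 + N − H − X)/2 = (2·7 + 2 + 2 − 9 − 1)/2 = 8/2 = 4.
(Structurally: 1 ring(s) + 3 π bond(s) = 4.)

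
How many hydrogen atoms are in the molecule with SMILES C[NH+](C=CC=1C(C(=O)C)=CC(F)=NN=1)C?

13

Hydrogens are implicit in SMILES; fill each atom to its normal valence:
  3 × C: 3 H each → 9
  3 × C (aromatic): no H
  2 × C: 1 H each → 2
  2 × N (aromatic): no H
  1 × C (aromatic): 1 H
  1 × C: no H
  1 × F: no H
  1 × N (charge +1): 1 H
  1 × O: no H
  Total hydrogens = 13.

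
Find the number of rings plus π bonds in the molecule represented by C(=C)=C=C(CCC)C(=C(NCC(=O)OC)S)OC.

Molecular formula from the SMILES: C13H19NO3S.
DoU = (2C + 2 + N − H − X)/2 = (2·13 + 2 + 1 − 19 − 0)/2 = 10/2 = 5.
(Structurally: 0 ring(s) + 5 π bond(s) = 5.)

5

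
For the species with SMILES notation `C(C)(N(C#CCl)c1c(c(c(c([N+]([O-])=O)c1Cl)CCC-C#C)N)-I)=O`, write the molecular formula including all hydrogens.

Heavy atoms from the SMILES: 15 C, 2 Cl, 1 I, 3 N, 3 O.
Implicit hydrogens by atom environment:
  6 × C (aromatic): no H
  4 × C: no H
  3 × C: 2 H each → 6
  2 × Cl: no H
  2 × O: no H
  1 × C: 3 H
  1 × C: 1 H
  1 × I: no H
  1 × N: 2 H
  1 × N (charge +1): no H
  1 × N: no H
  1 × O (charge -1): no H
  Total hydrogens = 12.
Molecular formula: C15H12Cl2IN3O3

C15H12Cl2IN3O3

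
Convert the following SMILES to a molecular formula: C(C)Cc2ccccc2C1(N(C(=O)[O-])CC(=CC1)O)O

Heavy atoms from the SMILES: 15 C, 1 N, 4 O.
Implicit hydrogens by atom environment:
  4 × C: 2 H each → 8
  4 × C (aromatic): 1 H each → 4
  3 × C: no H
  2 × C (aromatic): no H
  2 × O: 1 H each → 2
  1 × C: 3 H
  1 × C: 1 H
  1 × N: no H
  1 × O: no H
  1 × O (charge -1): no H
  Total hydrogens = 18.
Net charge -1.
Molecular formula: C15H18NO4-

C15H18NO4-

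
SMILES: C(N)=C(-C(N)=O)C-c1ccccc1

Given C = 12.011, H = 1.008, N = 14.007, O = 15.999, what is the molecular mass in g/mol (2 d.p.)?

176.22

Molecular formula: C10H12N2O.
M = 10×12.011 + 12×1.008 + 2×14.007 + 1×15.999 = 176.22 g/mol.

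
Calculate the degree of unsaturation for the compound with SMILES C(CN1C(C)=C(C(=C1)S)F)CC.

3

Molecular formula from the SMILES: C9H14FNS.
DoU = (2C + 2 + N − H − X)/2 = (2·9 + 2 + 1 − 14 − 1)/2 = 6/2 = 3.
(Structurally: 1 ring(s) + 2 π bond(s) = 3.)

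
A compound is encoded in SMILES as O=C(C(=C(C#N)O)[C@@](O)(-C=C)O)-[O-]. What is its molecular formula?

Heavy atoms from the SMILES: 7 C, 1 N, 5 O.
Implicit hydrogens by atom environment:
  5 × C: no H
  3 × O: 1 H each → 3
  1 × C: 2 H
  1 × C: 1 H
  1 × N: no H
  1 × O: no H
  1 × O (charge -1): no H
  Total hydrogens = 6.
Net charge -1.
Molecular formula: C7H6NO5-

C7H6NO5-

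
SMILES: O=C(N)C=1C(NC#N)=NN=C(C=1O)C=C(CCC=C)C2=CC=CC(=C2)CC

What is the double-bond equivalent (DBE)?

13

Molecular formula from the SMILES: C20H21N5O2.
DoU = (2C + 2 + N − H − X)/2 = (2·20 + 2 + 5 − 21 − 0)/2 = 26/2 = 13.
(Structurally: 2 ring(s) + 11 π bond(s) = 13.)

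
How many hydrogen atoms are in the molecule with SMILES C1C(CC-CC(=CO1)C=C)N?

Hydrogens are implicit in SMILES; fill each atom to its normal valence:
  5 × C: 2 H each → 10
  3 × C: 1 H each → 3
  1 × C: no H
  1 × N: 2 H
  1 × O: no H
  Total hydrogens = 15.

15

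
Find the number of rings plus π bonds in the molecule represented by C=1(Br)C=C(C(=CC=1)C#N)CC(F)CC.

Molecular formula from the SMILES: C11H11BrFN.
DoU = (2C + 2 + N − H − X)/2 = (2·11 + 2 + 1 − 11 − 2)/2 = 12/2 = 6.
(Structurally: 1 ring(s) + 5 π bond(s) = 6.)

6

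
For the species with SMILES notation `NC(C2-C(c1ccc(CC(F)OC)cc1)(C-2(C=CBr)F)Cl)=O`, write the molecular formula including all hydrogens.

Heavy atoms from the SMILES: 1 Br, 15 C, 1 Cl, 2 F, 1 N, 2 O.
Implicit hydrogens by atom environment:
  4 × C: 1 H each → 4
  4 × C (aromatic): 1 H each → 4
  3 × C: no H
  2 × C (aromatic): no H
  2 × F: no H
  2 × O: no H
  1 × Br: no H
  1 × C: 3 H
  1 × C: 2 H
  1 × Cl: no H
  1 × N: 2 H
  Total hydrogens = 15.
Molecular formula: C15H15BrClF2NO2

C15H15BrClF2NO2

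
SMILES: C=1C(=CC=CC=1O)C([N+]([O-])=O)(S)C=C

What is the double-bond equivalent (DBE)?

Molecular formula from the SMILES: C9H9NO3S.
DoU = (2C + 2 + N − H − X)/2 = (2·9 + 2 + 1 − 9 − 0)/2 = 12/2 = 6.
(Structurally: 1 ring(s) + 5 π bond(s) = 6.)

6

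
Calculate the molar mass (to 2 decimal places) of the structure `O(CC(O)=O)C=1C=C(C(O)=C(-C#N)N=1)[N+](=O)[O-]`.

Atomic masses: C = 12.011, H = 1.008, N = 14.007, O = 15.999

239.14

Molecular formula: C8H5N3O6.
M = 8×12.011 + 5×1.008 + 3×14.007 + 6×15.999 = 239.14 g/mol.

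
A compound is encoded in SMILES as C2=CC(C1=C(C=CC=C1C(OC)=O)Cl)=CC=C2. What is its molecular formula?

Heavy atoms from the SMILES: 14 C, 1 Cl, 2 O.
Implicit hydrogens by atom environment:
  8 × C (aromatic): 1 H each → 8
  4 × C (aromatic): no H
  2 × O: no H
  1 × C: 3 H
  1 × C: no H
  1 × Cl: no H
  Total hydrogens = 11.
Molecular formula: C14H11ClO2

C14H11ClO2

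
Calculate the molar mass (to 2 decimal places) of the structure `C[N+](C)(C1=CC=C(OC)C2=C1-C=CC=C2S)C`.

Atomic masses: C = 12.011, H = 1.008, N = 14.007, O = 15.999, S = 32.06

248.36

Molecular formula: C14H18NOS+.
M = 14×12.011 + 18×1.008 + 1×14.007 + 1×15.999 + 1×32.06 = 248.36 g/mol.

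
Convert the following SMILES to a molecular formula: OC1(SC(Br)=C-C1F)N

Heavy atoms from the SMILES: 1 Br, 4 C, 1 F, 1 N, 1 O, 1 S.
Implicit hydrogens by atom environment:
  2 × C: 1 H each → 2
  2 × C: no H
  1 × Br: no H
  1 × F: no H
  1 × N: 2 H
  1 × O: 1 H
  1 × S: no H
  Total hydrogens = 5.
Molecular formula: C4H5BrFNOS

C4H5BrFNOS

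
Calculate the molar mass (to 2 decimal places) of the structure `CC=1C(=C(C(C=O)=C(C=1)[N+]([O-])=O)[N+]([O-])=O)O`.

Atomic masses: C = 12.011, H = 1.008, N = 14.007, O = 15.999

Molecular formula: C8H6N2O6.
M = 8×12.011 + 6×1.008 + 2×14.007 + 6×15.999 = 226.14 g/mol.

226.14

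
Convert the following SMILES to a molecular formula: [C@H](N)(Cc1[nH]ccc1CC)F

Heavy atoms from the SMILES: 8 C, 1 F, 2 N.
Implicit hydrogens by atom environment:
  2 × C: 2 H each → 4
  2 × C (aromatic): 1 H each → 2
  2 × C (aromatic): no H
  1 × C: 3 H
  1 × C: 1 H
  1 × F: no H
  1 × N: 2 H
  1 × N (aromatic): 1 H
  Total hydrogens = 13.
Molecular formula: C8H13FN2

C8H13FN2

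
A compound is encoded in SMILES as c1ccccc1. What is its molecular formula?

Heavy atoms from the SMILES: 6 C.
Implicit hydrogens by atom environment:
  6 × C (aromatic): 1 H each → 6
  Total hydrogens = 6.
Molecular formula: C6H6

C6H6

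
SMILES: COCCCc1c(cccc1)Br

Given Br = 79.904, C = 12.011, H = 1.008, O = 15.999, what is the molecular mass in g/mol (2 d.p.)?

229.12

Molecular formula: C10H13BrO.
M = 1×79.904 + 10×12.011 + 13×1.008 + 1×15.999 = 229.12 g/mol.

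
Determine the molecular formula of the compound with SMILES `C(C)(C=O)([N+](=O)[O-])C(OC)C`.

C6H11NO4

Heavy atoms from the SMILES: 6 C, 1 N, 4 O.
Implicit hydrogens by atom environment:
  3 × C: 3 H each → 9
  3 × O: no H
  2 × C: 1 H each → 2
  1 × C: no H
  1 × N (charge +1): no H
  1 × O (charge -1): no H
  Total hydrogens = 11.
Molecular formula: C6H11NO4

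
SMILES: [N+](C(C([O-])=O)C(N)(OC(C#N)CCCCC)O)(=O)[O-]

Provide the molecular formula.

C10H16N3O6-

Heavy atoms from the SMILES: 10 C, 3 N, 6 O.
Implicit hydrogens by atom environment:
  4 × C: 2 H each → 8
  3 × C: no H
  3 × O: no H
  2 × C: 1 H each → 2
  2 × O (charge -1): no H
  1 × C: 3 H
  1 × N: 2 H
  1 × N: no H
  1 × N (charge +1): no H
  1 × O: 1 H
  Total hydrogens = 16.
Net charge -1.
Molecular formula: C10H16N3O6-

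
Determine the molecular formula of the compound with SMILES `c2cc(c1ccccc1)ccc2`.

C12H10

Heavy atoms from the SMILES: 12 C.
Implicit hydrogens by atom environment:
  10 × C (aromatic): 1 H each → 10
  2 × C (aromatic): no H
  Total hydrogens = 10.
Molecular formula: C12H10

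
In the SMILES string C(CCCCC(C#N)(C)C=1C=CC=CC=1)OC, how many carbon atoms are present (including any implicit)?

The symbol for carbon appears 15 times in the SMILES.

15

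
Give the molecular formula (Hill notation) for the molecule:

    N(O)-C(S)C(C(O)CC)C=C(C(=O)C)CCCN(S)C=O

Heavy atoms from the SMILES: 13 C, 2 N, 4 O, 2 S.
Implicit hydrogens by atom environment:
  5 × C: 1 H each → 5
  4 × C: 2 H each → 8
  2 × C: 3 H each → 6
  2 × C: no H
  2 × O: 1 H each → 2
  2 × O: no H
  2 × S: 1 H each → 2
  1 × N: 1 H
  1 × N: no H
  Total hydrogens = 24.
Molecular formula: C13H24N2O4S2

C13H24N2O4S2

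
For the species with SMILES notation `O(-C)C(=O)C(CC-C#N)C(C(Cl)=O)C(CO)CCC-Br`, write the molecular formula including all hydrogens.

Heavy atoms from the SMILES: 1 Br, 13 C, 1 Cl, 1 N, 4 O.
Implicit hydrogens by atom environment:
  6 × C: 2 H each → 12
  3 × C: 1 H each → 3
  3 × C: no H
  3 × O: no H
  1 × Br: no H
  1 × C: 3 H
  1 × Cl: no H
  1 × N: no H
  1 × O: 1 H
  Total hydrogens = 19.
Molecular formula: C13H19BrClNO4

C13H19BrClNO4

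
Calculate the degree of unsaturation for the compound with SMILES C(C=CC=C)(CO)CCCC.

Molecular formula from the SMILES: C10H18O.
DoU = (2C + 2 + N − H − X)/2 = (2·10 + 2 + 0 − 18 − 0)/2 = 4/2 = 2.
(Structurally: 0 ring(s) + 2 π bond(s) = 2.)

2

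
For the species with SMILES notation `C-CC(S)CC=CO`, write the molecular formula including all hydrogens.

Heavy atoms from the SMILES: 6 C, 1 O, 1 S.
Implicit hydrogens by atom environment:
  3 × C: 1 H each → 3
  2 × C: 2 H each → 4
  1 × C: 3 H
  1 × O: 1 H
  1 × S: 1 H
  Total hydrogens = 12.
Molecular formula: C6H12OS

C6H12OS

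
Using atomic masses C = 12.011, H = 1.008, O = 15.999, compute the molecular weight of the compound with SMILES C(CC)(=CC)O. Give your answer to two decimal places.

Molecular formula: C5H10O.
M = 5×12.011 + 10×1.008 + 1×15.999 = 86.13 g/mol.

86.13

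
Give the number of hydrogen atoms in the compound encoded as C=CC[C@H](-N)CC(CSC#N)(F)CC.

17

Hydrogens are implicit in SMILES; fill each atom to its normal valence:
  5 × C: 2 H each → 10
  2 × C: 1 H each → 2
  2 × C: no H
  1 × C: 3 H
  1 × F: no H
  1 × N: 2 H
  1 × N: no H
  1 × S: no H
  Total hydrogens = 17.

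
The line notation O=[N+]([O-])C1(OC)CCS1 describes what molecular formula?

C4H7NO3S

Heavy atoms from the SMILES: 4 C, 1 N, 3 O, 1 S.
Implicit hydrogens by atom environment:
  2 × C: 2 H each → 4
  2 × O: no H
  1 × C: 3 H
  1 × C: no H
  1 × N (charge +1): no H
  1 × O (charge -1): no H
  1 × S: no H
  Total hydrogens = 7.
Molecular formula: C4H7NO3S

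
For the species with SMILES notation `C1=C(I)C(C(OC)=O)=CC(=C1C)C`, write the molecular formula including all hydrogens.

Heavy atoms from the SMILES: 10 C, 1 I, 2 O.
Implicit hydrogens by atom environment:
  4 × C (aromatic): no H
  3 × C: 3 H each → 9
  2 × C (aromatic): 1 H each → 2
  2 × O: no H
  1 × C: no H
  1 × I: no H
  Total hydrogens = 11.
Molecular formula: C10H11IO2

C10H11IO2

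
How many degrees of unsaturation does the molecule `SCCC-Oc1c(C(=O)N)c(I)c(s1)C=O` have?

5

Molecular formula from the SMILES: C9H10INO3S2.
DoU = (2C + 2 + N − H − X)/2 = (2·9 + 2 + 1 − 10 − 1)/2 = 10/2 = 5.
(Structurally: 1 ring(s) + 4 π bond(s) = 5.)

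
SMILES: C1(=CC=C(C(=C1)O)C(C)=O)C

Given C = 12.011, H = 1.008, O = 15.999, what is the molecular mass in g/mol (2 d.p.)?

Molecular formula: C9H10O2.
M = 9×12.011 + 10×1.008 + 2×15.999 = 150.18 g/mol.

150.18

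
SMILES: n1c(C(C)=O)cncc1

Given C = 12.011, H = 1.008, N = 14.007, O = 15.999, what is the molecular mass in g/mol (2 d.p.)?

122.13

Molecular formula: C6H6N2O.
M = 6×12.011 + 6×1.008 + 2×14.007 + 1×15.999 = 122.13 g/mol.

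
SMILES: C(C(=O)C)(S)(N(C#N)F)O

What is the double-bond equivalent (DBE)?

Molecular formula from the SMILES: C4H5FN2O2S.
DoU = (2C + 2 + N − H − X)/2 = (2·4 + 2 + 2 − 5 − 1)/2 = 6/2 = 3.
(Structurally: 0 ring(s) + 3 π bond(s) = 3.)

3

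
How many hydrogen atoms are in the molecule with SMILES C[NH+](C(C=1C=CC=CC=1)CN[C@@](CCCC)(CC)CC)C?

35

Hydrogens are implicit in SMILES; fill each atom to its normal valence:
  6 × C: 2 H each → 12
  5 × C: 3 H each → 15
  5 × C (aromatic): 1 H each → 5
  1 × C: 1 H
  1 × C: no H
  1 × C (aromatic): no H
  1 × N: 1 H
  1 × N (charge +1): 1 H
  Total hydrogens = 35.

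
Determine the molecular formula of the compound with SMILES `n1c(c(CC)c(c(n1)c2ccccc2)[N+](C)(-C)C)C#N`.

Heavy atoms from the SMILES: 16 C, 4 N.
Implicit hydrogens by atom environment:
  5 × C (aromatic): 1 H each → 5
  5 × C (aromatic): no H
  4 × C: 3 H each → 12
  2 × N (aromatic): no H
  1 × C: 2 H
  1 × C: no H
  1 × N (charge +1): no H
  1 × N: no H
  Total hydrogens = 19.
Net charge +1.
Molecular formula: C16H19N4+

C16H19N4+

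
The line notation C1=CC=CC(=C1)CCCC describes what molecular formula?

Heavy atoms from the SMILES: 10 C.
Implicit hydrogens by atom environment:
  5 × C (aromatic): 1 H each → 5
  3 × C: 2 H each → 6
  1 × C: 3 H
  1 × C (aromatic): no H
  Total hydrogens = 14.
Molecular formula: C10H14

C10H14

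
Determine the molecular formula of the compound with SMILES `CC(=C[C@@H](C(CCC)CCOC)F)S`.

C11H21FOS

Heavy atoms from the SMILES: 11 C, 1 F, 1 O, 1 S.
Implicit hydrogens by atom environment:
  4 × C: 2 H each → 8
  3 × C: 3 H each → 9
  3 × C: 1 H each → 3
  1 × C: no H
  1 × F: no H
  1 × O: no H
  1 × S: 1 H
  Total hydrogens = 21.
Molecular formula: C11H21FOS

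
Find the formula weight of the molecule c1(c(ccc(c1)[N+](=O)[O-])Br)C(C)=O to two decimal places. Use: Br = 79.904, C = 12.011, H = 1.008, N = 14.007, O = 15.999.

244.04

Molecular formula: C8H6BrNO3.
M = 1×79.904 + 8×12.011 + 6×1.008 + 1×14.007 + 3×15.999 = 244.04 g/mol.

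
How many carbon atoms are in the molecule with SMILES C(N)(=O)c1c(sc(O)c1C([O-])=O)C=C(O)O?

8

The symbol for carbon appears 8 times in the SMILES. Lowercase c denotes aromatic carbon and counts toward C.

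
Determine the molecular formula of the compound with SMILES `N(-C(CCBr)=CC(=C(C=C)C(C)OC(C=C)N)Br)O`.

Heavy atoms from the SMILES: 2 Br, 13 C, 2 N, 2 O.
Implicit hydrogens by atom environment:
  5 × C: 1 H each → 5
  4 × C: 2 H each → 8
  3 × C: no H
  2 × Br: no H
  1 × C: 3 H
  1 × N: 2 H
  1 × N: 1 H
  1 × O: 1 H
  1 × O: no H
  Total hydrogens = 20.
Molecular formula: C13H20Br2N2O2

C13H20Br2N2O2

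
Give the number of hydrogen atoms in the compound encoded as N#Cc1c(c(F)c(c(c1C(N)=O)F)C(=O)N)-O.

5

Hydrogens are implicit in SMILES; fill each atom to its normal valence:
  6 × C (aromatic): no H
  3 × C: no H
  2 × F: no H
  2 × N: 2 H each → 4
  2 × O: no H
  1 × N: no H
  1 × O: 1 H
  Total hydrogens = 5.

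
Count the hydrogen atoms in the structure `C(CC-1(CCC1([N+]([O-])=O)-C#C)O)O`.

11

Hydrogens are implicit in SMILES; fill each atom to its normal valence:
  4 × C: 2 H each → 8
  3 × C: no H
  2 × O: 1 H each → 2
  1 × C: 1 H
  1 × N (charge +1): no H
  1 × O: no H
  1 × O (charge -1): no H
  Total hydrogens = 11.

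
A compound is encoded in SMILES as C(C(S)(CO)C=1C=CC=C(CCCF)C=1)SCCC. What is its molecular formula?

C15H23FOS2

Heavy atoms from the SMILES: 15 C, 1 F, 1 O, 2 S.
Implicit hydrogens by atom environment:
  7 × C: 2 H each → 14
  4 × C (aromatic): 1 H each → 4
  2 × C (aromatic): no H
  1 × C: 3 H
  1 × C: no H
  1 × F: no H
  1 × O: 1 H
  1 × S: 1 H
  1 × S: no H
  Total hydrogens = 23.
Molecular formula: C15H23FOS2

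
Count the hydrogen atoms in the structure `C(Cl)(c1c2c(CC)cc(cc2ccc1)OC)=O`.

13

Hydrogens are implicit in SMILES; fill each atom to its normal valence:
  5 × C (aromatic): 1 H each → 5
  5 × C (aromatic): no H
  2 × C: 3 H each → 6
  2 × O: no H
  1 × C: 2 H
  1 × C: no H
  1 × Cl: no H
  Total hydrogens = 13.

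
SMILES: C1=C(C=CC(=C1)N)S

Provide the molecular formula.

C6H7NS

Heavy atoms from the SMILES: 6 C, 1 N, 1 S.
Implicit hydrogens by atom environment:
  4 × C (aromatic): 1 H each → 4
  2 × C (aromatic): no H
  1 × N: 2 H
  1 × S: 1 H
  Total hydrogens = 7.
Molecular formula: C6H7NS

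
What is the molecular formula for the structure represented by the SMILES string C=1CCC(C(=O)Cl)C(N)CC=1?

Heavy atoms from the SMILES: 8 C, 1 Cl, 1 N, 1 O.
Implicit hydrogens by atom environment:
  4 × C: 1 H each → 4
  3 × C: 2 H each → 6
  1 × C: no H
  1 × Cl: no H
  1 × N: 2 H
  1 × O: no H
  Total hydrogens = 12.
Molecular formula: C8H12ClNO

C8H12ClNO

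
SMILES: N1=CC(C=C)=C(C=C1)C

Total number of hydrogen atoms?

Hydrogens are implicit in SMILES; fill each atom to its normal valence:
  3 × C (aromatic): 1 H each → 3
  2 × C (aromatic): no H
  1 × C: 3 H
  1 × C: 2 H
  1 × C: 1 H
  1 × N (aromatic): no H
  Total hydrogens = 9.

9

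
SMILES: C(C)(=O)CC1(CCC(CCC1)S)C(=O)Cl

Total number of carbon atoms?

11

The symbol for carbon appears 11 times in the SMILES. (Cl is a single chlorine, not C + l.)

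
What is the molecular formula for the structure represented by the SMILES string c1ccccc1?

Heavy atoms from the SMILES: 6 C.
Implicit hydrogens by atom environment:
  6 × C (aromatic): 1 H each → 6
  Total hydrogens = 6.
Molecular formula: C6H6

C6H6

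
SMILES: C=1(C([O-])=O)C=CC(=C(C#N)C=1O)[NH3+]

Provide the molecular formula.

C8H6N2O3

Heavy atoms from the SMILES: 8 C, 2 N, 3 O.
Implicit hydrogens by atom environment:
  4 × C (aromatic): no H
  2 × C (aromatic): 1 H each → 2
  2 × C: no H
  1 × N (charge +1): 3 H
  1 × N: no H
  1 × O: 1 H
  1 × O: no H
  1 × O (charge -1): no H
  Total hydrogens = 6.
Molecular formula: C8H6N2O3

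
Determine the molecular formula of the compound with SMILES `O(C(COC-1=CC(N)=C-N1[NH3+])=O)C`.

C7H12N3O3+

Heavy atoms from the SMILES: 7 C, 3 N, 3 O.
Implicit hydrogens by atom environment:
  3 × O: no H
  2 × C (aromatic): 1 H each → 2
  2 × C (aromatic): no H
  1 × C: 3 H
  1 × C: 2 H
  1 × C: no H
  1 × N (charge +1): 3 H
  1 × N: 2 H
  1 × N (aromatic): no H
  Total hydrogens = 12.
Net charge +1.
Molecular formula: C7H12N3O3+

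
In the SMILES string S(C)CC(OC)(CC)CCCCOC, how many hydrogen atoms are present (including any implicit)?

24

Hydrogens are implicit in SMILES; fill each atom to its normal valence:
  6 × C: 2 H each → 12
  4 × C: 3 H each → 12
  2 × O: no H
  1 × C: no H
  1 × S: no H
  Total hydrogens = 24.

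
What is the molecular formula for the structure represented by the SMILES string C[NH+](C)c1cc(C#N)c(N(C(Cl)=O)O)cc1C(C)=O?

C12H13ClN3O3+

Heavy atoms from the SMILES: 12 C, 1 Cl, 3 N, 3 O.
Implicit hydrogens by atom environment:
  4 × C (aromatic): no H
  3 × C: 3 H each → 9
  3 × C: no H
  2 × C (aromatic): 1 H each → 2
  2 × N: no H
  2 × O: no H
  1 × Cl: no H
  1 × N (charge +1): 1 H
  1 × O: 1 H
  Total hydrogens = 13.
Net charge +1.
Molecular formula: C12H13ClN3O3+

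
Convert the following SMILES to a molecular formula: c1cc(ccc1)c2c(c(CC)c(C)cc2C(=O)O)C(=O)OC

C18H18O4

Heavy atoms from the SMILES: 18 C, 4 O.
Implicit hydrogens by atom environment:
  6 × C (aromatic): 1 H each → 6
  6 × C (aromatic): no H
  3 × C: 3 H each → 9
  3 × O: no H
  2 × C: no H
  1 × C: 2 H
  1 × O: 1 H
  Total hydrogens = 18.
Molecular formula: C18H18O4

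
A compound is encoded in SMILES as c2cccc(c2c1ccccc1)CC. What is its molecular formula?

Heavy atoms from the SMILES: 14 C.
Implicit hydrogens by atom environment:
  9 × C (aromatic): 1 H each → 9
  3 × C (aromatic): no H
  1 × C: 3 H
  1 × C: 2 H
  Total hydrogens = 14.
Molecular formula: C14H14

C14H14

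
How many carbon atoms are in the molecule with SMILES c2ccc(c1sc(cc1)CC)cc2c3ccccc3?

18

The symbol for carbon appears 18 times in the SMILES. Lowercase c denotes aromatic carbon and counts toward C.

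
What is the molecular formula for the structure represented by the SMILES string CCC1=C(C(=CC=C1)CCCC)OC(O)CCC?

C16H26O2

Heavy atoms from the SMILES: 16 C, 2 O.
Implicit hydrogens by atom environment:
  6 × C: 2 H each → 12
  3 × C: 3 H each → 9
  3 × C (aromatic): 1 H each → 3
  3 × C (aromatic): no H
  1 × C: 1 H
  1 × O: 1 H
  1 × O: no H
  Total hydrogens = 26.
Molecular formula: C16H26O2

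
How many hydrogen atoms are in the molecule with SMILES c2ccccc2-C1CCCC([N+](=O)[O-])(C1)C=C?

Hydrogens are implicit in SMILES; fill each atom to its normal valence:
  5 × C: 2 H each → 10
  5 × C (aromatic): 1 H each → 5
  2 × C: 1 H each → 2
  1 × C: no H
  1 × C (aromatic): no H
  1 × N (charge +1): no H
  1 × O: no H
  1 × O (charge -1): no H
  Total hydrogens = 17.

17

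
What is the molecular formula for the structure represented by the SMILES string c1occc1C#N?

C5H3NO

Heavy atoms from the SMILES: 5 C, 1 N, 1 O.
Implicit hydrogens by atom environment:
  3 × C (aromatic): 1 H each → 3
  1 × C (aromatic): no H
  1 × C: no H
  1 × N: no H
  1 × O (aromatic): no H
  Total hydrogens = 3.
Molecular formula: C5H3NO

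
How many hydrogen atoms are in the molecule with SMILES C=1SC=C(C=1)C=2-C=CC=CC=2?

8

Hydrogens are implicit in SMILES; fill each atom to its normal valence:
  8 × C (aromatic): 1 H each → 8
  2 × C (aromatic): no H
  1 × S (aromatic): no H
  Total hydrogens = 8.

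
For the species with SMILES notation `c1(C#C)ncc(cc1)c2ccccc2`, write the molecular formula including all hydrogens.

C13H9N

Heavy atoms from the SMILES: 13 C, 1 N.
Implicit hydrogens by atom environment:
  8 × C (aromatic): 1 H each → 8
  3 × C (aromatic): no H
  1 × C: 1 H
  1 × C: no H
  1 × N (aromatic): no H
  Total hydrogens = 9.
Molecular formula: C13H9N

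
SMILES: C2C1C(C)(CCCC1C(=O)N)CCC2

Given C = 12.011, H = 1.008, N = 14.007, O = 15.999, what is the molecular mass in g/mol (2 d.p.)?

Molecular formula: C12H21NO.
M = 12×12.011 + 21×1.008 + 1×14.007 + 1×15.999 = 195.31 g/mol.

195.31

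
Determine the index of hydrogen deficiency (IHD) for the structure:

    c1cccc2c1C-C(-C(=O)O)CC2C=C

7

Molecular formula from the SMILES: C13H14O2.
DoU = (2C + 2 + N − H − X)/2 = (2·13 + 2 + 0 − 14 − 0)/2 = 14/2 = 7.
(Structurally: 2 ring(s) + 5 π bond(s) = 7.)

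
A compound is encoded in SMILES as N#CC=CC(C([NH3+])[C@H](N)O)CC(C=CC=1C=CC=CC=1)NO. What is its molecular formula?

Heavy atoms from the SMILES: 16 C, 4 N, 2 O.
Implicit hydrogens by atom environment:
  8 × C: 1 H each → 8
  5 × C (aromatic): 1 H each → 5
  2 × O: 1 H each → 2
  1 × C: 2 H
  1 × C: no H
  1 × C (aromatic): no H
  1 × N (charge +1): 3 H
  1 × N: 2 H
  1 × N: 1 H
  1 × N: no H
  Total hydrogens = 23.
Net charge +1.
Molecular formula: C16H23N4O2+

C16H23N4O2+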